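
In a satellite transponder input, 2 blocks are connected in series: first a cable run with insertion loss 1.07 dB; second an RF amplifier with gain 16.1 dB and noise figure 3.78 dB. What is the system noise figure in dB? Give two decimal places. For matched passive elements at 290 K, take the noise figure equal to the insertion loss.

Convert to linear (a loss of L dB is a gain of −L dB): F_i = 10^(NF_i/10), G_i = 10^(G_i,dB/10)
  Stage 1: F_1 = 10^(1.07/10) = 1.279, G_1 = 10^(−1.07/10) = 0.7816
  Stage 2: F_2 = 10^(3.78/10) = 2.388, G_2 = 10^(16.1/10) = 40.74
Friis cascade:
  F = 1.279 + (2.388 − 1)/0.7816 = 3.055
NF = 10 log₁₀(3.055) = 4.85 dB

4.85 dB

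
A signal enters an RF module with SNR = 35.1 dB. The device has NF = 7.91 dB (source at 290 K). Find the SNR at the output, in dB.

By definition F = SNR_in/SNR_out, so in dB: SNR_out = SNR_in − NF
SNR_out = 35.1 − 7.91 = 27.19 dB

27.19 dB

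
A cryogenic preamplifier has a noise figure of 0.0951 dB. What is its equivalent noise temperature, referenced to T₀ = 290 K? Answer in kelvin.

F = 10^(0.0951/10) = 1.02214
T_e = (F − 1)·T₀ = (1.02214 − 1) × 290 = 6.42 K

6.42 K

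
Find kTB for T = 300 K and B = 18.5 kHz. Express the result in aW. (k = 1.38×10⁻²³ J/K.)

76.6 aW

P_n = kTB = 1.38×10⁻²³ × 300 × 1.85×10⁴ = 7.66×10⁻¹⁷ W = 76.6 aW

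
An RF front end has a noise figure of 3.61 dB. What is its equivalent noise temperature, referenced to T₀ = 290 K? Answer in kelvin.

F = 10^(3.61/10) = 2.29615
T_e = (F − 1)·T₀ = (2.29615 − 1) × 290 = 376 K

376 K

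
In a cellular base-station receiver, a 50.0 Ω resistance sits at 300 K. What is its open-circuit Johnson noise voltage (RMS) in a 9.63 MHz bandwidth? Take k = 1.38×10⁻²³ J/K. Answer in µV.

2.82 µV

V_n = √(4kTRB)
4kTRB = 4 × 1.38×10⁻²³ × 300 × 5.00×10¹ × 9.63×10⁶ = 7.97×10⁻¹² V²
V_n = √(7.97×10⁻¹²) = 2.82×10⁻⁶ V = 2.82 µV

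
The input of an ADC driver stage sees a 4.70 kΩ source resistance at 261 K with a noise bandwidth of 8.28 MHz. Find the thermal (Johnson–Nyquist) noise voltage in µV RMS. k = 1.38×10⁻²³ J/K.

23.7 µV

V_n = √(4kTRB)
4kTRB = 4 × 1.38×10⁻²³ × 261 × 4.70×10³ × 8.28×10⁶ = 5.61×10⁻¹⁰ V²
V_n = √(5.61×10⁻¹⁰) = 2.37×10⁻⁵ V = 23.7 µV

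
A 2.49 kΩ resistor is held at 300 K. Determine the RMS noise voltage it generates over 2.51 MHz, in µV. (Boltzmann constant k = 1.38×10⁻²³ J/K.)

V_n = √(4kTRB)
4kTRB = 4 × 1.38×10⁻²³ × 300 × 2.49×10³ × 2.51×10⁶ = 1.03×10⁻¹⁰ V²
V_n = √(1.03×10⁻¹⁰) = 1.02×10⁻⁵ V = 10.2 µV

10.2 µV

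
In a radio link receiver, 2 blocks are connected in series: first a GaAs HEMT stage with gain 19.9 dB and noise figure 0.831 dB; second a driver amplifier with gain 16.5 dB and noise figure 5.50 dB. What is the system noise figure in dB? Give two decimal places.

0.92 dB

Convert to linear (a loss of L dB is a gain of −L dB): F_i = 10^(NF_i/10), G_i = 10^(G_i,dB/10)
  Stage 1: F_1 = 10^(0.831/10) = 1.211, G_1 = 10^(19.9/10) = 97.72
  Stage 2: F_2 = 10^(5.50/10) = 3.548, G_2 = 10^(16.5/10) = 44.67
Friis cascade:
  F = 1.211 + (3.548 − 1)/97.72 = 1.237
NF = 10 log₁₀(1.237) = 0.92 dB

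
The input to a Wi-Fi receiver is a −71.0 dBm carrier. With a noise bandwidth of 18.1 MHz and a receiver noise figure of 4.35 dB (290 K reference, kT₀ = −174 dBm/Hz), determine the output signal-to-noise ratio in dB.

Noise floor: N = −174 + 10 log₁₀(B) + NF
10 log₁₀(1.81×10⁷) = 72.58 dB
N = −174 + 72.58 + 4.35 = −97.07 dBm
SNR = P_sig − N = −71.0 − (−97.07) = 26.07 dB → 26.1 dB

26.1 dB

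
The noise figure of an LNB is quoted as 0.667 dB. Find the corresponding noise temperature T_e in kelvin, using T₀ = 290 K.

48.1 K

F = 10^(0.667/10) = 1.166
T_e = (F − 1)·T₀ = (1.166 − 1) × 290 = 48.1 K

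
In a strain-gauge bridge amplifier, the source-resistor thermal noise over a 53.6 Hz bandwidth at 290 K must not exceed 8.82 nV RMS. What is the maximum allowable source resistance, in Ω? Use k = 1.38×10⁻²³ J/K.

90.7 Ω

Johnson–Nyquist: V_n = √(4kTRB) ⇒ R = V_n² / (4kTB)
4kTB = 4 × 1.38×10⁻²³ × 290 × 5.36×10¹ = 8.58×10⁻¹⁹
R = (8.82×10⁻⁹)² / 8.58×10⁻¹⁹ = 9.07×10¹ Ω = 90.7 Ω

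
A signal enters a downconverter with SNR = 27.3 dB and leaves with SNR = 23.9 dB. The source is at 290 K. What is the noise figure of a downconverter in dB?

3.4 dB

NF (dB) = SNR_in(dB) − SNR_out(dB) when the source is at T₀
NF = 27.3 − 23.9 = 3.4 dB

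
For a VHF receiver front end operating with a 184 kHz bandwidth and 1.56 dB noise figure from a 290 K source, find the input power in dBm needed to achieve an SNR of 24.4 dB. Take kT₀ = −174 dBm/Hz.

Sensitivity = −174 + 10 log₁₀(B) + NF + SNR_min
= −174 + 52.65 + 1.56 + 24.4
= −95.39 dBm → −95.4 dBm

−95.4 dBm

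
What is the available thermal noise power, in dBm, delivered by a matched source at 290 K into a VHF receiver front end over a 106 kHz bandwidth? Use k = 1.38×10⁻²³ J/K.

P_n = kTB = 1.38×10⁻²³ × 290 × 1.06×10⁵ = 4.24×10⁻¹⁶ W
In dBm: 10 log₁₀(4.24×10⁻¹⁶ / 10⁻³) = −123.7 dBm

−123.7 dBm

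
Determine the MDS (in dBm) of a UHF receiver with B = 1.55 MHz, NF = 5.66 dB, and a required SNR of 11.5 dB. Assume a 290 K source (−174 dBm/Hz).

Sensitivity = −174 + 10 log₁₀(B) + NF + SNR_min
= −174 + 61.9 + 5.66 + 11.5
= −94.94 dBm → −94.9 dBm

−94.9 dBm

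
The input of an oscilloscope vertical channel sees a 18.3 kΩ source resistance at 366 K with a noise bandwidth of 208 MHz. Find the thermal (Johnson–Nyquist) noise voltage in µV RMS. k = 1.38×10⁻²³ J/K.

277 µV

V_n = √(4kTRB)
4kTRB = 4 × 1.38×10⁻²³ × 366 × 1.83×10⁴ × 2.08×10⁸ = 7.69×10⁻⁸ V²
V_n = √(7.69×10⁻⁸) = 2.77×10⁻⁴ V = 277 µV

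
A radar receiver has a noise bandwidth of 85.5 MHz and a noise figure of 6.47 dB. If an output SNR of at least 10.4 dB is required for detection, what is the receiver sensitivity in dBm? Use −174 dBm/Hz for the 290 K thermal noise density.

−77.8 dBm

Sensitivity = −174 + 10 log₁₀(B) + NF + SNR_min
= −174 + 79.32 + 6.47 + 10.4
= −77.81 dBm → −77.8 dBm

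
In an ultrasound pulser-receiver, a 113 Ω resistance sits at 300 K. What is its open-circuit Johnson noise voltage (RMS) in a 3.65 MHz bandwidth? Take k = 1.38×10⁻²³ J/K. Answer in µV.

2.61 µV

V_n = √(4kTRB)
4kTRB = 4 × 1.38×10⁻²³ × 300 × 1.13×10² × 3.65×10⁶ = 6.83×10⁻¹² V²
V_n = √(6.83×10⁻¹²) = 2.61×10⁻⁶ V = 2.61 µV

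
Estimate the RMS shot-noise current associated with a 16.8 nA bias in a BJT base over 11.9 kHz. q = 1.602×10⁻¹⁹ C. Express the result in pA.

8.00 pA

I_n = √(2qI·B)
2qI·B = 2 × 1.602×10⁻¹⁹ × 1.68×10⁻⁸ × 1.19×10⁴ = 6.41×10⁻²³ A²
I_n = √(6.41×10⁻²³) = 8.00×10⁻¹² A = 8.00 pA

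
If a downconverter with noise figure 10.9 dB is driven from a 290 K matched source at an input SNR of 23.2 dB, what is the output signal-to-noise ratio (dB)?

12.3 dB

By definition F = SNR_in/SNR_out, so in dB: SNR_out = SNR_in − NF
SNR_out = 23.2 − 10.9 = 12.3 dB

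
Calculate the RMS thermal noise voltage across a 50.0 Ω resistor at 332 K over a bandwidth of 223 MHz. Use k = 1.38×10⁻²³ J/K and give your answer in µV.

V_n = √(4kTRB)
4kTRB = 4 × 1.38×10⁻²³ × 332 × 5.00×10¹ × 2.23×10⁸ = 2.04×10⁻¹⁰ V²
V_n = √(2.04×10⁻¹⁰) = 1.43×10⁻⁵ V = 14.3 µV

14.3 µV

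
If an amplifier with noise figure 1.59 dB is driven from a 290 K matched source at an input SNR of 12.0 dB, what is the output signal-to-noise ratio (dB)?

By definition F = SNR_in/SNR_out, so in dB: SNR_out = SNR_in − NF
SNR_out = 12.0 − 1.59 = 10.41 dB

10.41 dB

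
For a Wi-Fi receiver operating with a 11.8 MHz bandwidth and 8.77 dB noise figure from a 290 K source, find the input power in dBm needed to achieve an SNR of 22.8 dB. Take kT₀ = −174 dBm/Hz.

Sensitivity = −174 + 10 log₁₀(B) + NF + SNR_min
= −174 + 70.72 + 8.77 + 22.8
= −71.71 dBm → −71.7 dBm

−71.7 dBm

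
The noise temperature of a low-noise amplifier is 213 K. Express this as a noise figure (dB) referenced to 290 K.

F = 1 + T_e/T₀ = 1 + 213/290 = 1.73448
NF = 10 log₁₀(1.73448) = 2.39 dB

2.39 dB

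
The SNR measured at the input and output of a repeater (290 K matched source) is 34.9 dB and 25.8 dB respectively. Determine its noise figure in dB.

NF (dB) = SNR_in(dB) − SNR_out(dB) when the source is at T₀
NF = 34.9 − 25.8 = 9.1 dB

9.1 dB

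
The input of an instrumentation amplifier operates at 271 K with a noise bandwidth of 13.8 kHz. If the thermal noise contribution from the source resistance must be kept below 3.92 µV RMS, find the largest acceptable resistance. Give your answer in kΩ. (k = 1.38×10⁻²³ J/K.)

Johnson–Nyquist: V_n = √(4kTRB) ⇒ R = V_n² / (4kTB)
4kTB = 4 × 1.38×10⁻²³ × 271 × 1.38×10⁴ = 2.06×10⁻¹⁶
R = (3.92×10⁻⁶)² / 2.06×10⁻¹⁶ = 7.44×10⁴ Ω = 74.4 kΩ

74.4 kΩ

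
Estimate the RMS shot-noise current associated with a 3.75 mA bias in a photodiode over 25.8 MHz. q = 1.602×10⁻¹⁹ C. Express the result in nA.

I_n = √(2qI·B)
2qI·B = 2 × 1.602×10⁻¹⁹ × 3.75×10⁻³ × 2.58×10⁷ = 3.10×10⁻¹⁴ A²
I_n = √(3.10×10⁻¹⁴) = 1.76×10⁻⁷ A = 176 nA

176 nA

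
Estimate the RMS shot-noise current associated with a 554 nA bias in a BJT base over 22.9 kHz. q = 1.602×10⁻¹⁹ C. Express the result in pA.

63.8 pA

I_n = √(2qI·B)
2qI·B = 2 × 1.602×10⁻¹⁹ × 5.54×10⁻⁷ × 2.29×10⁴ = 4.06×10⁻²¹ A²
I_n = √(4.06×10⁻²¹) = 6.38×10⁻¹¹ A = 63.8 pA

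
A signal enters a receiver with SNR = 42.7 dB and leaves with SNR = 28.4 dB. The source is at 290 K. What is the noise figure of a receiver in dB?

NF (dB) = SNR_in(dB) − SNR_out(dB) when the source is at T₀
NF = 42.7 − 28.4 = 14.3 dB

14.3 dB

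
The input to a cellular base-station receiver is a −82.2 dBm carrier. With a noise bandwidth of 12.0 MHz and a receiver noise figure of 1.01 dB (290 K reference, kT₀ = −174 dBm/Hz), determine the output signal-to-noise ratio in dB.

Noise floor: N = −174 + 10 log₁₀(B) + NF
10 log₁₀(1.20×10⁷) = 70.79 dB
N = −174 + 70.79 + 1.01 = −102.20 dBm
SNR = P_sig − N = −82.2 − (−102.20) = 20.00 dB → 20.0 dB

20.0 dB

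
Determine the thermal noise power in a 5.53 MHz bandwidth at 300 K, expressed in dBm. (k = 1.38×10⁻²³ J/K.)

P_n = kTB = 1.38×10⁻²³ × 300 × 5.53×10⁶ = 2.29×10⁻¹⁴ W
In dBm: 10 log₁₀(2.29×10⁻¹⁴ / 10⁻³) = −106.4 dBm

−106.4 dBm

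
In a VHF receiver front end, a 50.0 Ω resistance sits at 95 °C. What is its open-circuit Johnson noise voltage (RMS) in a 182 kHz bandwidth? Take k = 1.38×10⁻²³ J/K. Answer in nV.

T = 95 °C + 273.15 = 368.15 K
V_n = √(4kTRB)
4kTRB = 4 × 1.38×10⁻²³ × 368.15 × 5.00×10¹ × 1.82×10⁵ = 1.85×10⁻¹³ V²
V_n = √(1.85×10⁻¹³) = 4.30×10⁻⁷ V = 430 nV

430 nV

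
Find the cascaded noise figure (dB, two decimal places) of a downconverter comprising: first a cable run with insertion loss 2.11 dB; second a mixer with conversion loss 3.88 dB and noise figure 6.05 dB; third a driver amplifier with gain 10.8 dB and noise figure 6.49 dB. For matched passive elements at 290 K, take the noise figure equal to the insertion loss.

Convert to linear (a loss of L dB is a gain of −L dB): F_i = 10^(NF_i/10), G_i = 10^(G_i,dB/10)
  Stage 1: F_1 = 10^(2.11/10) = 1.626, G_1 = 10^(−2.11/10) = 0.6152
  Stage 2: F_2 = 10^(6.05/10) = 4.027, G_2 = 10^(−3.88/10) = 0.4093
  Stage 3: F_3 = 10^(6.49/10) = 4.457, G_3 = 10^(10.8/10) = 12.02
Friis cascade:
  F = 1.626 + (4.027 − 1)/0.6152 + (4.457 − 1)/0.2518 = 20.28
NF = 10 log₁₀(20.28) = 13.07 dB

13.07 dB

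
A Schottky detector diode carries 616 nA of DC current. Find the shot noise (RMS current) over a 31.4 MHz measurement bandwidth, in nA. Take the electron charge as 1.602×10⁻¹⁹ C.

2.49 nA

I_n = √(2qI·B)
2qI·B = 2 × 1.602×10⁻¹⁹ × 6.16×10⁻⁷ × 3.14×10⁷ = 6.20×10⁻¹⁸ A²
I_n = √(6.20×10⁻¹⁸) = 2.49×10⁻⁹ A = 2.49 nA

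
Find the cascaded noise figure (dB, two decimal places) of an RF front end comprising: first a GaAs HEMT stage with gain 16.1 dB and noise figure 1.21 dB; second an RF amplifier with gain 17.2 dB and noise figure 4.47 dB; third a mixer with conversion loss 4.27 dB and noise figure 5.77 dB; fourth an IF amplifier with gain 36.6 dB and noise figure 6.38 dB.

1.37 dB

Convert to linear (a loss of L dB is a gain of −L dB): F_i = 10^(NF_i/10), G_i = 10^(G_i,dB/10)
  Stage 1: F_1 = 10^(1.21/10) = 1.321, G_1 = 10^(16.1/10) = 40.74
  Stage 2: F_2 = 10^(4.47/10) = 2.799, G_2 = 10^(17.2/10) = 52.48
  Stage 3: F_3 = 10^(5.77/10) = 3.776, G_3 = 10^(−4.27/10) = 0.3741
  Stage 4: F_4 = 10^(6.38/10) = 4.345, G_4 = 10^(36.6/10) = 4571
Friis cascade:
  F = 1.321 + (2.799 − 1)/40.74 + (3.776 − 1)/2138 + (4.345 − 1)/799.8 = 1.371
NF = 10 log₁₀(1.371) = 1.37 dB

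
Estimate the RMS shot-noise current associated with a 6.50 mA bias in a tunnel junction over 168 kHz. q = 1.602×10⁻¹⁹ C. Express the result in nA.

18.7 nA

I_n = √(2qI·B)
2qI·B = 2 × 1.602×10⁻¹⁹ × 6.50×10⁻³ × 1.68×10⁵ = 3.50×10⁻¹⁶ A²
I_n = √(3.50×10⁻¹⁶) = 1.87×10⁻⁸ A = 18.7 nA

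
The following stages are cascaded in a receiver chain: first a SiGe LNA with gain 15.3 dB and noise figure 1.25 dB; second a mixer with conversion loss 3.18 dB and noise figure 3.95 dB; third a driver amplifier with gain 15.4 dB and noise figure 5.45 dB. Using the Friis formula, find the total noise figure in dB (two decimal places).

1.85 dB

Convert to linear (a loss of L dB is a gain of −L dB): F_i = 10^(NF_i/10), G_i = 10^(G_i,dB/10)
  Stage 1: F_1 = 10^(1.25/10) = 1.334, G_1 = 10^(15.3/10) = 33.88
  Stage 2: F_2 = 10^(3.95/10) = 2.483, G_2 = 10^(−3.18/10) = 0.4808
  Stage 3: F_3 = 10^(5.45/10) = 3.508, G_3 = 10^(15.4/10) = 34.67
Friis cascade:
  F = 1.334 + (2.483 − 1)/33.88 + (3.508 − 1)/16.29 = 1.531
NF = 10 log₁₀(1.531) = 1.85 dB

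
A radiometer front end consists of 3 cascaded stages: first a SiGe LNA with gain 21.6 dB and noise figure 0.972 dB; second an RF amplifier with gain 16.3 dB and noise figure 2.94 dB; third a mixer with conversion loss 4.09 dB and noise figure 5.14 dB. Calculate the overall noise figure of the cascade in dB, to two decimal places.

1.00 dB

Convert to linear (a loss of L dB is a gain of −L dB): F_i = 10^(NF_i/10), G_i = 10^(G_i,dB/10)
  Stage 1: F_1 = 10^(0.972/10) = 1.251, G_1 = 10^(21.6/10) = 144.5
  Stage 2: F_2 = 10^(2.94/10) = 1.968, G_2 = 10^(16.3/10) = 42.66
  Stage 3: F_3 = 10^(5.14/10) = 3.266, G_3 = 10^(−4.09/10) = 0.3899
Friis cascade:
  F = 1.251 + (1.968 − 1)/144.5 + (3.266 − 1)/6166 = 1.258
NF = 10 log₁₀(1.258) = 1.00 dB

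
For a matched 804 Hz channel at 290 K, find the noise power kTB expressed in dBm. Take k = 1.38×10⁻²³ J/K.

−144.9 dBm

P_n = kTB = 1.38×10⁻²³ × 290 × 8.04×10² = 3.22×10⁻¹⁸ W
In dBm: 10 log₁₀(3.22×10⁻¹⁸ / 10⁻³) = −144.9 dBm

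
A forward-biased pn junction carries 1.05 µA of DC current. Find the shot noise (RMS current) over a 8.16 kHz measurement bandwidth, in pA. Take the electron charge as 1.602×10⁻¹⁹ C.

I_n = √(2qI·B)
2qI·B = 2 × 1.602×10⁻¹⁹ × 1.05×10⁻⁶ × 8.16×10³ = 2.75×10⁻²¹ A²
I_n = √(2.75×10⁻²¹) = 5.24×10⁻¹¹ A = 52.4 pA

52.4 pA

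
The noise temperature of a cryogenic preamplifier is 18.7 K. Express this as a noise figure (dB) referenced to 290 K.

F = 1 + T_e/T₀ = 1 + 18.7/290 = 1.06448
NF = 10 log₁₀(1.06448) = 0.271 dB

0.271 dB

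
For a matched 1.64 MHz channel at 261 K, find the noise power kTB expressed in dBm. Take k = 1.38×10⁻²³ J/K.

P_n = kTB = 1.38×10⁻²³ × 261 × 1.64×10⁶ = 5.91×10⁻¹⁵ W
In dBm: 10 log₁₀(5.91×10⁻¹⁵ / 10⁻³) = −112.3 dBm

−112.3 dBm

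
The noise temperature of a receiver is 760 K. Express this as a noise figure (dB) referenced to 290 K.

5.59 dB

F = 1 + T_e/T₀ = 1 + 760/290 = 3.62069
NF = 10 log₁₀(3.62069) = 5.59 dB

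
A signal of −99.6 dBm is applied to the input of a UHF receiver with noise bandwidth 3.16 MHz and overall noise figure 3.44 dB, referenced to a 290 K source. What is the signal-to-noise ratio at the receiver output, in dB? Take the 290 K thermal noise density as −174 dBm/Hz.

6.0 dB

Noise floor: N = −174 + 10 log₁₀(B) + NF
10 log₁₀(3.16×10⁶) = 65 dB
N = −174 + 65 + 3.44 = −105.56 dBm
SNR = P_sig − N = −99.6 − (−105.56) = 5.96 dB → 6.0 dB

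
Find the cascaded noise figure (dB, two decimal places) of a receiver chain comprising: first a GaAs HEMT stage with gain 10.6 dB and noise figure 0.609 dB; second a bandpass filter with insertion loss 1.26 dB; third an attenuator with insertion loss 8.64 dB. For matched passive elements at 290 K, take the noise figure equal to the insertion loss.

Convert to linear (a loss of L dB is a gain of −L dB): F_i = 10^(NF_i/10), G_i = 10^(G_i,dB/10)
  Stage 1: F_1 = 10^(0.609/10) = 1.151, G_1 = 10^(10.6/10) = 11.48
  Stage 2: F_2 = 10^(1.26/10) = 1.337, G_2 = 10^(−1.26/10) = 0.7482
  Stage 3: F_3 = 10^(8.64/10) = 7.311, G_3 = 10^(−8.64/10) = 0.1368
Friis cascade:
  F = 1.151 + (1.337 − 1)/11.48 + (7.311 − 1)/8.590 = 1.915
NF = 10 log₁₀(1.915) = 2.82 dB

2.82 dB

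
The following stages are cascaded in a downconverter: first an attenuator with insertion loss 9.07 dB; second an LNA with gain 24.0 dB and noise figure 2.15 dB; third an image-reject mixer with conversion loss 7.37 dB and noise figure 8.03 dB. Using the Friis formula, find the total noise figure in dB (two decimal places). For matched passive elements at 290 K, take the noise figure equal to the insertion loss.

11.28 dB

Convert to linear (a loss of L dB is a gain of −L dB): F_i = 10^(NF_i/10), G_i = 10^(G_i,dB/10)
  Stage 1: F_1 = 10^(9.07/10) = 8.072, G_1 = 10^(−9.07/10) = 0.1239
  Stage 2: F_2 = 10^(2.15/10) = 1.641, G_2 = 10^(24.0/10) = 251.2
  Stage 3: F_3 = 10^(8.03/10) = 6.353, G_3 = 10^(−7.37/10) = 0.1832
Friis cascade:
  F = 8.072 + (1.641 − 1)/0.1239 + (6.353 − 1)/31.12 = 13.42
NF = 10 log₁₀(13.42) = 11.28 dB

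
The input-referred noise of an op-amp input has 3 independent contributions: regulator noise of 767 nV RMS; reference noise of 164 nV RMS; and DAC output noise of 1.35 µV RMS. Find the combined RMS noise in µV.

Uncorrelated sources add in power (mean-square): V_tot = √(ΣV_i²)
V_tot = √[(7.67×10⁻⁷)² + (1.64×10⁻⁷)² + (1.35×10⁻⁶)²] = 1.56×10⁻⁶ V = 1.56 µV

1.56 µV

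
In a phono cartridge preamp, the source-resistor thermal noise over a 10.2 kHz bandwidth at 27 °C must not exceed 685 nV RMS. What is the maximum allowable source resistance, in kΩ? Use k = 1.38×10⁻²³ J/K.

2.78 kΩ

T = 27 °C + 273.15 = 300.15 K
Johnson–Nyquist: V_n = √(4kTRB) ⇒ R = V_n² / (4kTB)
4kTB = 4 × 1.38×10⁻²³ × 300.15 × 1.02×10⁴ = 1.69×10⁻¹⁶
R = (6.85×10⁻⁷)² / 1.69×10⁻¹⁶ = 2.78×10³ Ω = 2.78 kΩ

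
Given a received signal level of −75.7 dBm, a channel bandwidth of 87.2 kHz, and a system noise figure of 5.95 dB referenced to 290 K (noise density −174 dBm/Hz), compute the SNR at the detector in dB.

42.9 dB

Noise floor: N = −174 + 10 log₁₀(B) + NF
10 log₁₀(8.72×10⁴) = 49.41 dB
N = −174 + 49.41 + 5.95 = −118.64 dBm
SNR = P_sig − N = −75.7 − (−118.64) = 42.94 dB → 42.9 dB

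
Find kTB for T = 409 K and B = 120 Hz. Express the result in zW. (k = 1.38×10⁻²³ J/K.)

P_n = kTB = 1.38×10⁻²³ × 409 × 1.20×10² = 6.77×10⁻¹⁹ W = 677 zW

677 zW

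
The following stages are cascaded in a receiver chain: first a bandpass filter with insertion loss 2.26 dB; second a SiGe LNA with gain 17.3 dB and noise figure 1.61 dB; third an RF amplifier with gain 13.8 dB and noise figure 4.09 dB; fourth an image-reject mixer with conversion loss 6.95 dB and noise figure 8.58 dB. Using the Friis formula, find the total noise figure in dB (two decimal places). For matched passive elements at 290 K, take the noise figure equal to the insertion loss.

Convert to linear (a loss of L dB is a gain of −L dB): F_i = 10^(NF_i/10), G_i = 10^(G_i,dB/10)
  Stage 1: F_1 = 10^(2.26/10) = 1.683, G_1 = 10^(−2.26/10) = 0.5943
  Stage 2: F_2 = 10^(1.61/10) = 1.449, G_2 = 10^(17.3/10) = 53.70
  Stage 3: F_3 = 10^(4.09/10) = 2.564, G_3 = 10^(13.8/10) = 23.99
  Stage 4: F_4 = 10^(8.58/10) = 7.211, G_4 = 10^(−6.95/10) = 0.2018
Friis cascade:
  F = 1.683 + (1.449 − 1)/0.5943 + (2.564 − 1)/31.92 + (7.211 − 1)/765.6 = 2.495
NF = 10 log₁₀(2.495) = 3.97 dB

3.97 dB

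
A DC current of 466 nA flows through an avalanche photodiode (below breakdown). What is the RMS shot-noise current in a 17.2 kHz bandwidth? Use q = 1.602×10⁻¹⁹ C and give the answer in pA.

50.7 pA

I_n = √(2qI·B)
2qI·B = 2 × 1.602×10⁻¹⁹ × 4.66×10⁻⁷ × 1.72×10⁴ = 2.57×10⁻²¹ A²
I_n = √(2.57×10⁻²¹) = 5.07×10⁻¹¹ A = 50.7 pA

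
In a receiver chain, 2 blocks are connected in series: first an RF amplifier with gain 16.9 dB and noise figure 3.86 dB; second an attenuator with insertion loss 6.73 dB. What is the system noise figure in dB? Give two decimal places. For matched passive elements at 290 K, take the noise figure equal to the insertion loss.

3.99 dB

Convert to linear (a loss of L dB is a gain of −L dB): F_i = 10^(NF_i/10), G_i = 10^(G_i,dB/10)
  Stage 1: F_1 = 10^(3.86/10) = 2.432, G_1 = 10^(16.9/10) = 48.98
  Stage 2: F_2 = 10^(6.73/10) = 4.710, G_2 = 10^(−6.73/10) = 0.2123
Friis cascade:
  F = 2.432 + (4.710 − 1)/48.98 = 2.508
NF = 10 log₁₀(2.508) = 3.99 dB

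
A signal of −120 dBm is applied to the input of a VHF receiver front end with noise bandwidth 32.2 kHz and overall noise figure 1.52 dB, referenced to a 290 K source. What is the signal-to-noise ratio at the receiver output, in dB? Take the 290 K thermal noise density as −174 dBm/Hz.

Noise floor: N = −174 + 10 log₁₀(B) + NF
10 log₁₀(3.22×10⁴) = 45.08 dB
N = −174 + 45.08 + 1.52 = −127.40 dBm
SNR = P_sig − N = −120 − (−127.40) = 7.40 dB → 7.4 dB

7.4 dB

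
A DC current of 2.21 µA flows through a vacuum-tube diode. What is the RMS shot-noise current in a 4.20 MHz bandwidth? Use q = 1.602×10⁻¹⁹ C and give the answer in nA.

I_n = √(2qI·B)
2qI·B = 2 × 1.602×10⁻¹⁹ × 2.21×10⁻⁶ × 4.20×10⁶ = 2.97×10⁻¹⁸ A²
I_n = √(2.97×10⁻¹⁸) = 1.72×10⁻⁹ A = 1.72 nA

1.72 nA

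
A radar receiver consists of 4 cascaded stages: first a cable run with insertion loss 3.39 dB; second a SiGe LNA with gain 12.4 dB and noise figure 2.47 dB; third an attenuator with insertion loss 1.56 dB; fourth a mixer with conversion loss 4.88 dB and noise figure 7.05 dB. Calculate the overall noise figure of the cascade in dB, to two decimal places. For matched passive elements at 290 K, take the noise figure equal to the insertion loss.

6.67 dB

Convert to linear (a loss of L dB is a gain of −L dB): F_i = 10^(NF_i/10), G_i = 10^(G_i,dB/10)
  Stage 1: F_1 = 10^(3.39/10) = 2.183, G_1 = 10^(−3.39/10) = 0.4581
  Stage 2: F_2 = 10^(2.47/10) = 1.766, G_2 = 10^(12.4/10) = 17.38
  Stage 3: F_3 = 10^(1.56/10) = 1.432, G_3 = 10^(−1.56/10) = 0.6982
  Stage 4: F_4 = 10^(7.05/10) = 5.070, G_4 = 10^(−4.88/10) = 0.3251
Friis cascade:
  F = 2.183 + (1.766 − 1)/0.4581 + (1.432 − 1)/7.962 + (5.070 − 1)/5.559 = 4.641
NF = 10 log₁₀(4.641) = 6.67 dB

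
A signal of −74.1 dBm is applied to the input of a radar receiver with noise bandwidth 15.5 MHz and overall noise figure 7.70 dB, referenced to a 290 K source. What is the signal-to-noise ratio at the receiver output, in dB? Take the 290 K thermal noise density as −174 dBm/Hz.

20.3 dB

Noise floor: N = −174 + 10 log₁₀(B) + NF
10 log₁₀(1.55×10⁷) = 71.9 dB
N = −174 + 71.9 + 7.70 = −94.40 dBm
SNR = P_sig − N = −74.1 − (−94.40) = 20.30 dB → 20.3 dB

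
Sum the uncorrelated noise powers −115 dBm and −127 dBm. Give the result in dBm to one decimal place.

−114.7 dBm

Convert to linear, add, convert back:
P₁ = 3.16×10⁻¹⁵ W, P₂ = 2.00×10⁻¹⁶ W
P_tot = 3.36×10⁻¹⁵ W → 10 log₁₀(P_tot / 10⁻³) = −114.7 dBm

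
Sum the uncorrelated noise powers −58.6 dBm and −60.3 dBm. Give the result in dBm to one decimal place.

−56.4 dBm

Convert to linear, add, convert back:
P₁ = 1.38×10⁻⁹ W, P₂ = 9.33×10⁻¹⁰ W
P_tot = 2.31×10⁻⁹ W → 10 log₁₀(P_tot / 10⁻³) = −56.4 dBm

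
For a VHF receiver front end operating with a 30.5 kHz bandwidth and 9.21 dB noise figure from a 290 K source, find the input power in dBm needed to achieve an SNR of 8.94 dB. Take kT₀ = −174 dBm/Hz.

−111.0 dBm

Sensitivity = −174 + 10 log₁₀(B) + NF + SNR_min
= −174 + 44.84 + 9.21 + 8.94
= −111.01 dBm → −111.0 dBm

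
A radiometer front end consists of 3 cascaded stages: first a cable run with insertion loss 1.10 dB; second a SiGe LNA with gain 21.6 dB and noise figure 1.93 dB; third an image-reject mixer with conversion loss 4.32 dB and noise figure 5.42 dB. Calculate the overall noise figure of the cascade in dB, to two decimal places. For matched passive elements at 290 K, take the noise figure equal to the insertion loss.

Convert to linear (a loss of L dB is a gain of −L dB): F_i = 10^(NF_i/10), G_i = 10^(G_i,dB/10)
  Stage 1: F_1 = 10^(1.10/10) = 1.288, G_1 = 10^(−1.10/10) = 0.7762
  Stage 2: F_2 = 10^(1.93/10) = 1.560, G_2 = 10^(21.6/10) = 144.5
  Stage 3: F_3 = 10^(5.42/10) = 3.483, G_3 = 10^(−4.32/10) = 0.3698
Friis cascade:
  F = 1.288 + (1.560 − 1)/0.7762 + (3.483 − 1)/112.2 = 2.031
NF = 10 log₁₀(2.031) = 3.08 dB

3.08 dB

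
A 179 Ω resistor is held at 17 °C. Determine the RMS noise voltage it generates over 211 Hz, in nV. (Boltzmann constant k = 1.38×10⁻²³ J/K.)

24.6 nV

T = 17 °C + 273.15 = 290.15 K
V_n = √(4kTRB)
4kTRB = 4 × 1.38×10⁻²³ × 290.15 × 1.79×10² × 2.11×10² = 6.05×10⁻¹⁶ V²
V_n = √(6.05×10⁻¹⁶) = 2.46×10⁻⁸ V = 24.6 nV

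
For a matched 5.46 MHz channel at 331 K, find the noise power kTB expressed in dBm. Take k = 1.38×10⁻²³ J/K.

P_n = kTB = 1.38×10⁻²³ × 331 × 5.46×10⁶ = 2.49×10⁻¹⁴ W
In dBm: 10 log₁₀(2.49×10⁻¹⁴ / 10⁻³) = −106.0 dBm

−106.0 dBm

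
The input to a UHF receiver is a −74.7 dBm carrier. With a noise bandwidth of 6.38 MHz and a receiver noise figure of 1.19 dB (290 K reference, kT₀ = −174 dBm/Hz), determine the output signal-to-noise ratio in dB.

30.1 dB

Noise floor: N = −174 + 10 log₁₀(B) + NF
10 log₁₀(6.38×10⁶) = 68.05 dB
N = −174 + 68.05 + 1.19 = −104.76 dBm
SNR = P_sig − N = −74.7 − (−104.76) = 30.06 dB → 30.1 dB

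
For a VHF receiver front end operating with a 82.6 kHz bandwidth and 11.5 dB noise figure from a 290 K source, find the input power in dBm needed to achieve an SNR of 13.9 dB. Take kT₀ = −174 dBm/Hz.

Sensitivity = −174 + 10 log₁₀(B) + NF + SNR_min
= −174 + 49.17 + 11.5 + 13.9
= −99.43 dBm → −99.4 dBm

−99.4 dBm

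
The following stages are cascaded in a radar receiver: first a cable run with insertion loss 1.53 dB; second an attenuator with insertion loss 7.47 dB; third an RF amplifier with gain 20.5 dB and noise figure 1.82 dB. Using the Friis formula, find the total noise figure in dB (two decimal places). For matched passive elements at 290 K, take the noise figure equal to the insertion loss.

10.82 dB

Convert to linear (a loss of L dB is a gain of −L dB): F_i = 10^(NF_i/10), G_i = 10^(G_i,dB/10)
  Stage 1: F_1 = 10^(1.53/10) = 1.422, G_1 = 10^(−1.53/10) = 0.7031
  Stage 2: F_2 = 10^(7.47/10) = 5.585, G_2 = 10^(−7.47/10) = 0.1791
  Stage 3: F_3 = 10^(1.82/10) = 1.521, G_3 = 10^(20.5/10) = 112.2
Friis cascade:
  F = 1.422 + (5.585 − 1)/0.7031 + (1.521 − 1)/0.1259 = 12.08
NF = 10 log₁₀(12.08) = 10.82 dB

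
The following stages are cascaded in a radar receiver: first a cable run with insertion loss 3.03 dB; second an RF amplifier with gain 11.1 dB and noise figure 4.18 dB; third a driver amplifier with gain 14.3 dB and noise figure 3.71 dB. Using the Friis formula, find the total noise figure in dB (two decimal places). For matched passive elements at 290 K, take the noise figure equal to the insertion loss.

Convert to linear (a loss of L dB is a gain of −L dB): F_i = 10^(NF_i/10), G_i = 10^(G_i,dB/10)
  Stage 1: F_1 = 10^(3.03/10) = 2.009, G_1 = 10^(−3.03/10) = 0.4977
  Stage 2: F_2 = 10^(4.18/10) = 2.618, G_2 = 10^(11.1/10) = 12.88
  Stage 3: F_3 = 10^(3.71/10) = 2.350, G_3 = 10^(14.3/10) = 26.92
Friis cascade:
  F = 2.009 + (2.618 − 1)/0.4977 + (2.350 − 1)/6.412 = 5.471
NF = 10 log₁₀(5.471) = 7.38 dB

7.38 dB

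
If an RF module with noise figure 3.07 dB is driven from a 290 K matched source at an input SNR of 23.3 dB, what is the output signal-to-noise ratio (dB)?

20.23 dB

By definition F = SNR_in/SNR_out, so in dB: SNR_out = SNR_in − NF
SNR_out = 23.3 − 3.07 = 20.23 dB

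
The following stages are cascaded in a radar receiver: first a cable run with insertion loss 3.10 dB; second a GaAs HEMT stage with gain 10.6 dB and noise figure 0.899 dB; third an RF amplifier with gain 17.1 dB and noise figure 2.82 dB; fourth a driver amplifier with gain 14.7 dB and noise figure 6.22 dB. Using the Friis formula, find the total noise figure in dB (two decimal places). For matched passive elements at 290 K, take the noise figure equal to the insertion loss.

Convert to linear (a loss of L dB is a gain of −L dB): F_i = 10^(NF_i/10), G_i = 10^(G_i,dB/10)
  Stage 1: F_1 = 10^(3.10/10) = 2.042, G_1 = 10^(−3.10/10) = 0.4898
  Stage 2: F_2 = 10^(0.899/10) = 1.230, G_2 = 10^(10.6/10) = 11.48
  Stage 3: F_3 = 10^(2.82/10) = 1.914, G_3 = 10^(17.1/10) = 51.29
  Stage 4: F_4 = 10^(6.22/10) = 4.188, G_4 = 10^(14.7/10) = 29.51
Friis cascade:
  F = 2.042 + (1.230 − 1)/0.4898 + (1.914 − 1)/5.623 + (4.188 − 1)/288.4 = 2.685
NF = 10 log₁₀(2.685) = 4.29 dB

4.29 dB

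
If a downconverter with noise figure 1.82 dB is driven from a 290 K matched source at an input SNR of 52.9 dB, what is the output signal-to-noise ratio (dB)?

By definition F = SNR_in/SNR_out, so in dB: SNR_out = SNR_in − NF
SNR_out = 52.9 − 1.82 = 51.08 dB

51.08 dB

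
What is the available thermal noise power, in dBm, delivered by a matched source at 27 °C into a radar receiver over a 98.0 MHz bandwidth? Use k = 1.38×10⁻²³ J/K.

T = 27 °C + 273.15 = 300.15 K
P_n = kTB = 1.38×10⁻²³ × 300.15 × 9.80×10⁷ = 4.06×10⁻¹³ W
In dBm: 10 log₁₀(4.06×10⁻¹³ / 10⁻³) = −93.9 dBm

−93.9 dBm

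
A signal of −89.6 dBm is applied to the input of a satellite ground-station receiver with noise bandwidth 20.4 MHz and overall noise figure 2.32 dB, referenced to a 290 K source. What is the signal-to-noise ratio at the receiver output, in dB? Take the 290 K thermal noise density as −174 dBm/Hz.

Noise floor: N = −174 + 10 log₁₀(B) + NF
10 log₁₀(2.04×10⁷) = 73.1 dB
N = −174 + 73.1 + 2.32 = −98.58 dBm
SNR = P_sig − N = −89.6 − (−98.58) = 8.98 dB → 9.0 dB

9.0 dB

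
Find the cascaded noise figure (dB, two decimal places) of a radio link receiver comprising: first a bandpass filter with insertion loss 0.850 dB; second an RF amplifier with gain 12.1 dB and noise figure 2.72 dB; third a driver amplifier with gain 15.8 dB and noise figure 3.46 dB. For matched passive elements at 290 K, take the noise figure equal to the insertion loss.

Convert to linear (a loss of L dB is a gain of −L dB): F_i = 10^(NF_i/10), G_i = 10^(G_i,dB/10)
  Stage 1: F_1 = 10^(0.850/10) = 1.216, G_1 = 10^(−0.850/10) = 0.8222
  Stage 2: F_2 = 10^(2.72/10) = 1.871, G_2 = 10^(12.1/10) = 16.22
  Stage 3: F_3 = 10^(3.46/10) = 2.218, G_3 = 10^(15.8/10) = 38.02
Friis cascade:
  F = 1.216 + (1.871 − 1)/0.8222 + (2.218 − 1)/13.34 = 2.366
NF = 10 log₁₀(2.366) = 3.74 dB

3.74 dB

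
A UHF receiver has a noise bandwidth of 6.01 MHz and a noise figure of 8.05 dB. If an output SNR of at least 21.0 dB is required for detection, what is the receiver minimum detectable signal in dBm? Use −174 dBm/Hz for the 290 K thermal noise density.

−77.2 dBm

Sensitivity = −174 + 10 log₁₀(B) + NF + SNR_min
= −174 + 67.79 + 8.05 + 21.0
= −77.16 dBm → −77.2 dBm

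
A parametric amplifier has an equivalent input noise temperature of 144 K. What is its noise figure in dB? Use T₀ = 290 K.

F = 1 + T_e/T₀ = 1 + 144/290 = 1.49655
NF = 10 log₁₀(1.49655) = 1.75 dB

1.75 dB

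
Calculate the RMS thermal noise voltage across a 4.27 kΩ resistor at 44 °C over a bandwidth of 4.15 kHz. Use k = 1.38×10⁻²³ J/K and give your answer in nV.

T = 44 °C + 273.15 = 317.15 K
V_n = √(4kTRB)
4kTRB = 4 × 1.38×10⁻²³ × 317.15 × 4.27×10³ × 4.15×10³ = 3.10×10⁻¹³ V²
V_n = √(3.10×10⁻¹³) = 5.57×10⁻⁷ V = 557 nV

557 nV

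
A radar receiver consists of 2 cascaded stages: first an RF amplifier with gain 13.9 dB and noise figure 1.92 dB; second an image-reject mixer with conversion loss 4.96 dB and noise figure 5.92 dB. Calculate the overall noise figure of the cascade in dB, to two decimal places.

2.24 dB

Convert to linear (a loss of L dB is a gain of −L dB): F_i = 10^(NF_i/10), G_i = 10^(G_i,dB/10)
  Stage 1: F_1 = 10^(1.92/10) = 1.556, G_1 = 10^(13.9/10) = 24.55
  Stage 2: F_2 = 10^(5.92/10) = 3.908, G_2 = 10^(−4.96/10) = 0.3192
Friis cascade:
  F = 1.556 + (3.908 − 1)/24.55 = 1.674
NF = 10 log₁₀(1.674) = 2.24 dB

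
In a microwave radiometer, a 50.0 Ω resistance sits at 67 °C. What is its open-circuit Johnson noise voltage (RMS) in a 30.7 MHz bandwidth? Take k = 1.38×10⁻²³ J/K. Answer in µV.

5.37 µV

T = 67 °C + 273.15 = 340.15 K
V_n = √(4kTRB)
4kTRB = 4 × 1.38×10⁻²³ × 340.15 × 5.00×10¹ × 3.07×10⁷ = 2.88×10⁻¹¹ V²
V_n = √(2.88×10⁻¹¹) = 5.37×10⁻⁶ V = 5.37 µV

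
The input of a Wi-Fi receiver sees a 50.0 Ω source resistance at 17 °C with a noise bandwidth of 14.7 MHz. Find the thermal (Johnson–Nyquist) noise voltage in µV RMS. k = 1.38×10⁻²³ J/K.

T = 17 °C + 273.15 = 290.15 K
V_n = √(4kTRB)
4kTRB = 4 × 1.38×10⁻²³ × 290.15 × 5.00×10¹ × 1.47×10⁷ = 1.18×10⁻¹¹ V²
V_n = √(1.18×10⁻¹¹) = 3.43×10⁻⁶ V = 3.43 µV

3.43 µV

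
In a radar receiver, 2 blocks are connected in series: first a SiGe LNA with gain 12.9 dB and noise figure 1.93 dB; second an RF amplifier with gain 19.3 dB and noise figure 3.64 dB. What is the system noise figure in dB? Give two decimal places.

Convert to linear (a loss of L dB is a gain of −L dB): F_i = 10^(NF_i/10), G_i = 10^(G_i,dB/10)
  Stage 1: F_1 = 10^(1.93/10) = 1.560, G_1 = 10^(12.9/10) = 19.50
  Stage 2: F_2 = 10^(3.64/10) = 2.312, G_2 = 10^(19.3/10) = 85.11
Friis cascade:
  F = 1.560 + (2.312 − 1)/19.50 = 1.627
NF = 10 log₁₀(1.627) = 2.11 dB

2.11 dB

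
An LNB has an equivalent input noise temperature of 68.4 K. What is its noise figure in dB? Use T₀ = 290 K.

0.920 dB

F = 1 + T_e/T₀ = 1 + 68.4/290 = 1.23586
NF = 10 log₁₀(1.23586) = 0.920 dB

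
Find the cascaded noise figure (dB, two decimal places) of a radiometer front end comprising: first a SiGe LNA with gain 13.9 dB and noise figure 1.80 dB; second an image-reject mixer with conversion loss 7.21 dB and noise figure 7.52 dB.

Convert to linear (a loss of L dB is a gain of −L dB): F_i = 10^(NF_i/10), G_i = 10^(G_i,dB/10)
  Stage 1: F_1 = 10^(1.80/10) = 1.514, G_1 = 10^(13.9/10) = 24.55
  Stage 2: F_2 = 10^(7.52/10) = 5.649, G_2 = 10^(−7.21/10) = 0.1901
Friis cascade:
  F = 1.514 + (5.649 − 1)/24.55 = 1.703
NF = 10 log₁₀(1.703) = 2.31 dB

2.31 dB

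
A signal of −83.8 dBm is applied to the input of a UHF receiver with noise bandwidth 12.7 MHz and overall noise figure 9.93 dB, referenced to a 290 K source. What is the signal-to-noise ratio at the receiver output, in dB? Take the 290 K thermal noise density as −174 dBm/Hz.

9.2 dB

Noise floor: N = −174 + 10 log₁₀(B) + NF
10 log₁₀(1.27×10⁷) = 71.04 dB
N = −174 + 71.04 + 9.93 = −93.03 dBm
SNR = P_sig − N = −83.8 − (−93.03) = 9.23 dB → 9.2 dB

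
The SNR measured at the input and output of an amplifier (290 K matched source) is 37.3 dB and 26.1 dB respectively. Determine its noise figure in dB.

11.2 dB

NF (dB) = SNR_in(dB) − SNR_out(dB) when the source is at T₀
NF = 37.3 − 26.1 = 11.2 dB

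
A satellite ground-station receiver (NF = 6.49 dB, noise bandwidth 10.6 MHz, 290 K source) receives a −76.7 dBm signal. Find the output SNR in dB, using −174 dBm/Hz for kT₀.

20.6 dB

Noise floor: N = −174 + 10 log₁₀(B) + NF
10 log₁₀(1.06×10⁷) = 70.25 dB
N = −174 + 70.25 + 6.49 = −97.26 dBm
SNR = P_sig − N = −76.7 − (−97.26) = 20.56 dB → 20.6 dB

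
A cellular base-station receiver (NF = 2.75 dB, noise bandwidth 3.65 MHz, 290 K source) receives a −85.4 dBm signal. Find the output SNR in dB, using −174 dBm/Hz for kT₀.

20.2 dB

Noise floor: N = −174 + 10 log₁₀(B) + NF
10 log₁₀(3.65×10⁶) = 65.62 dB
N = −174 + 65.62 + 2.75 = −105.63 dBm
SNR = P_sig − N = −85.4 − (−105.63) = 20.23 dB → 20.2 dB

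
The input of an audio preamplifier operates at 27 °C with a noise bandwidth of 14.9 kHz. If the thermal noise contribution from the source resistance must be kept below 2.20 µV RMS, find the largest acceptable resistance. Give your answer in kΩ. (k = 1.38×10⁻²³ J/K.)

19.6 kΩ

T = 27 °C + 273.15 = 300.15 K
Johnson–Nyquist: V_n = √(4kTRB) ⇒ R = V_n² / (4kTB)
4kTB = 4 × 1.38×10⁻²³ × 300.15 × 1.49×10⁴ = 2.47×10⁻¹⁶
R = (2.20×10⁻⁶)² / 2.47×10⁻¹⁶ = 1.96×10⁴ Ω = 19.6 kΩ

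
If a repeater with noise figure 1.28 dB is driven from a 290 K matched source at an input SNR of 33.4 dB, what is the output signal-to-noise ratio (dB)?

By definition F = SNR_in/SNR_out, so in dB: SNR_out = SNR_in − NF
SNR_out = 33.4 − 1.28 = 32.12 dB

32.12 dB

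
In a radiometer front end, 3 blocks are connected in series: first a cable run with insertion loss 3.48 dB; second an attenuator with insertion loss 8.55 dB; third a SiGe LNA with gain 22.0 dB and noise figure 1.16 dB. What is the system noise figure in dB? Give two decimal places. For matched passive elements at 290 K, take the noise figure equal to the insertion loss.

Convert to linear (a loss of L dB is a gain of −L dB): F_i = 10^(NF_i/10), G_i = 10^(G_i,dB/10)
  Stage 1: F_1 = 10^(3.48/10) = 2.228, G_1 = 10^(−3.48/10) = 0.4487
  Stage 2: F_2 = 10^(8.55/10) = 7.161, G_2 = 10^(−8.55/10) = 0.1396
  Stage 3: F_3 = 10^(1.16/10) = 1.306, G_3 = 10^(22.0/10) = 158.5
Friis cascade:
  F = 2.228 + (7.161 − 1)/0.4487 + (1.306 − 1)/0.06266 = 20.84
NF = 10 log₁₀(20.84) = 13.19 dB

13.19 dB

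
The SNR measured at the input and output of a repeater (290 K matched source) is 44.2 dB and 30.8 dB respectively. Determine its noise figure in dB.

13.4 dB

NF (dB) = SNR_in(dB) − SNR_out(dB) when the source is at T₀
NF = 44.2 − 30.8 = 13.4 dB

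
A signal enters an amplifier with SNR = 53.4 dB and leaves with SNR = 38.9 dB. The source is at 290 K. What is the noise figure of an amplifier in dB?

14.5 dB

NF (dB) = SNR_in(dB) − SNR_out(dB) when the source is at T₀
NF = 53.4 − 38.9 = 14.5 dB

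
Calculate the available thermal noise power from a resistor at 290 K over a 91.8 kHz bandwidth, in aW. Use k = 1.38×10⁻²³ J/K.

367 aW

P_n = kTB = 1.38×10⁻²³ × 290 × 9.18×10⁴ = 3.67×10⁻¹⁶ W = 367 aW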